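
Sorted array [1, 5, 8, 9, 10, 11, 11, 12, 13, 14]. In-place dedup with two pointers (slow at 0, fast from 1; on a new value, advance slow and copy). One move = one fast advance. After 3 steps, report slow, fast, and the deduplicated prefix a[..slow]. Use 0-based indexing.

slow=0 fast=1: a[fast]=5≠a[slow]=1 write a[1]=5, slow++,fast++
slow=1 fast=2: a[fast]=8≠a[slow]=5 write a[2]=8, slow++,fast++
slow=2 fast=3: a[fast]=9≠a[slow]=8 write a[3]=9, slow++,fast++

slow=3, fast=4, prefix=[1, 5, 8, 9]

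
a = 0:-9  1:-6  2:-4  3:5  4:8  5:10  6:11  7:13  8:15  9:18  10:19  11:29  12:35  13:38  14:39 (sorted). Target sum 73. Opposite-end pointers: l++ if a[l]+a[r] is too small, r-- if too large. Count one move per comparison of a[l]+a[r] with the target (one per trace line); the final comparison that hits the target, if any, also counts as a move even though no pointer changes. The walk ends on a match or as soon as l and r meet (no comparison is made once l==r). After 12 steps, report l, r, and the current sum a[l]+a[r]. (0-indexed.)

l=12, r=14, sum=74

[0,14] -9+39=30 <73 → l++
[1,14] -6+39=33 <73 → l++
[2,14] -4+39=35 <73 → l++
[3,14] 5+39=44 <73 → l++
[4,14] 8+39=47 <73 → l++
[5,14] 10+39=49 <73 → l++
[6,14] 11+39=50 <73 → l++
[7,14] 13+39=52 <73 → l++
[8,14] 15+39=54 <73 → l++
[9,14] 18+39=57 <73 → l++
[10,14] 19+39=58 <73 → l++
[11,14] 29+39=68 <73 → l++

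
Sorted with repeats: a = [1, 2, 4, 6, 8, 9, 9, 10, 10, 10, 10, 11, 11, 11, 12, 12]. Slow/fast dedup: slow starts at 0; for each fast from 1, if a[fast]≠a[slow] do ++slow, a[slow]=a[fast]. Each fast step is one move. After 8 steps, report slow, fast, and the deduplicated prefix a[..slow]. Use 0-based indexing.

(s=0,f=1) a[fast]=2≠a[slow]=1 write a[1]=2 → slow++,fast++
(s=1,f=2) a[fast]=4≠a[slow]=2 write a[2]=4 → slow++,fast++
(s=2,f=3) a[fast]=6≠a[slow]=4 write a[3]=6 → slow++,fast++
(s=3,f=4) a[fast]=8≠a[slow]=6 write a[4]=8 → slow++,fast++
(s=4,f=5) a[fast]=9≠a[slow]=8 write a[5]=9 → slow++,fast++
(s=5,f=6) a[fast]=9=a[slow] dup → fast++
(s=5,f=7) a[fast]=10≠a[slow]=9 write a[6]=10 → slow++,fast++
(s=6,f=8) a[fast]=10=a[slow] dup → fast++

slow=6, fast=9, prefix=[1, 2, 4, 6, 8, 9, 10]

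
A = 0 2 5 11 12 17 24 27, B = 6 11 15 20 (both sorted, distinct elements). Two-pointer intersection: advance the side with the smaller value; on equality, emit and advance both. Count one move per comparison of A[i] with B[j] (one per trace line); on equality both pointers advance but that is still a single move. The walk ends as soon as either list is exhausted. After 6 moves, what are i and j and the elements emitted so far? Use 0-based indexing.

[i=0,j=0] 0<6 → i++
[i=1,j=0] 2<6 → i++
[i=2,j=0] 5<6 → i++
[i=3,j=0] 11>6 → j++
[i=3,j=1] 11==11 emit → i++,j++
[i=4,j=2] 12<15 → i++

i=5, j=2, emitted=[11]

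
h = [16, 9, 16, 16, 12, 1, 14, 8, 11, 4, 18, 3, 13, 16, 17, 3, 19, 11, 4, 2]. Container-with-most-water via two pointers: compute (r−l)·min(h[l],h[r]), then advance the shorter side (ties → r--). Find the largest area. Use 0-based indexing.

[0,19] min(16,2)*19=38 best=38 * → r--
[0,18] min(16,4)*18=72 best=72 * → r--
[0,17] min(16,11)*17=187 best=187 * → r--
[0,16] min(16,19)*16=256 best=256 * → l++
[1,16] min(9,19)*15=135 best=256 → l++
[2,16] min(16,19)*14=224 best=256 → l++
[3,16] min(16,19)*13=208 best=256 → l++
[4,16] min(12,19)*12=144 best=256 → l++
[5,16] min(1,19)*11=11 best=256 → l++
[6,16] min(14,19)*10=140 best=256 → l++
[7,16] min(8,19)*9=72 best=256 → l++
[8,16] min(11,19)*8=88 best=256 → l++
[9,16] min(4,19)*7=28 best=256 → l++
[10,16] min(18,19)*6=108 best=256 → l++
[11,16] min(3,19)*5=15 best=256 → l++
[12,16] min(13,19)*4=52 best=256 → l++
[13,16] min(16,19)*3=48 best=256 → l++
[14,16] min(17,19)*2=34 best=256 → l++
[15,16] min(3,19)*1=3 best=256 → l++

max area = 256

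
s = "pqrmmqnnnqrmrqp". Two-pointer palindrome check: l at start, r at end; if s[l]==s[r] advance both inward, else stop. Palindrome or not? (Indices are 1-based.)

l=1 r=15: 'p'=='p', l++,r--
l=2 r=14: 'q'=='q', l++,r--
l=3 r=13: 'r'=='r', l++,r--
l=4 r=12: 'm'=='m', l++,r--
l=5 r=11: 'm'!='r', stop

not a palindrome (mismatch at 5,11)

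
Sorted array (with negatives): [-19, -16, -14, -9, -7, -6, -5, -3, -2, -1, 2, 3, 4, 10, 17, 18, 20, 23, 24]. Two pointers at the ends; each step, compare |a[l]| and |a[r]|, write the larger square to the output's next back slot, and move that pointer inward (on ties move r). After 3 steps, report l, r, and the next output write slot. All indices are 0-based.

l=0, r=15, next write slot=15

l=0 r=18: |-19|<=|24| out[18]=576, r--
l=0 r=17: |-19|<=|23| out[17]=529, r--
l=0 r=16: |-19|<=|20| out[16]=400, r--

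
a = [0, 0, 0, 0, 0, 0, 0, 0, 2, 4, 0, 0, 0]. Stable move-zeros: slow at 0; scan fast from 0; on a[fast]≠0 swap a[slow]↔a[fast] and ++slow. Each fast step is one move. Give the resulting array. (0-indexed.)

[2, 4, 0, 0, 0, 0, 0, 0, 0, 0, 0, 0, 0]

(s=0,f=0) a[fast]=0 → fast++
(s=0,f=1) a[fast]=0 → fast++
(s=0,f=2) a[fast]=0 → fast++
(s=0,f=3) a[fast]=0 → fast++
(s=0,f=4) a[fast]=0 → fast++
(s=0,f=5) a[fast]=0 → fast++
(s=0,f=6) a[fast]=0 → fast++
(s=0,f=7) a[fast]=0 → fast++
(s=0,f=8) a[fast]=2≠0 swap→a[0]=2 → slow++,fast++
(s=1,f=9) a[fast]=4≠0 swap→a[1]=4 → slow++,fast++
(s=2,f=10) a[fast]=0 → fast++
(s=2,f=11) a[fast]=0 → fast++
(s=2,f=12) a[fast]=0 → fast++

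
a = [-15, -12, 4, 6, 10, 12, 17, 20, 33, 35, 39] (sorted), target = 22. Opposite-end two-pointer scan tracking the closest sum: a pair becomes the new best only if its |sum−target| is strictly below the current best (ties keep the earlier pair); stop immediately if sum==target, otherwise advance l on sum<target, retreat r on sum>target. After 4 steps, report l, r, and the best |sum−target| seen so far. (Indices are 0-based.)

l=2, r=8, best |Δ|=1

l=0 r=10: -15+39=24 d=2 *, r--
l=0 r=9: -15+35=20 d=2, l++
l=1 r=9: -12+35=23 d=1 *, r--
l=1 r=8: -12+33=21 d=1, l++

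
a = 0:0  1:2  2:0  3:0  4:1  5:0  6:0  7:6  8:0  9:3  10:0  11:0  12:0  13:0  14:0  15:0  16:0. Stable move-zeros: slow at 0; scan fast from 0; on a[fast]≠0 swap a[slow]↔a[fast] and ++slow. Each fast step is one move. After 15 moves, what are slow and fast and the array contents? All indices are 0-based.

slow=4, fast=15, a=[2, 1, 6, 3, 0, 0, 0, 0, 0, 0, 0, 0, 0, 0, 0, 0, 0]

slow=0 fast=0: a[fast]=0, fast++
slow=0 fast=1: a[fast]=2≠0 swap→a[0]=2, slow++,fast++
slow=1 fast=2: a[fast]=0, fast++
slow=1 fast=3: a[fast]=0, fast++
slow=1 fast=4: a[fast]=1≠0 swap→a[1]=1, slow++,fast++
slow=2 fast=5: a[fast]=0, fast++
slow=2 fast=6: a[fast]=0, fast++
slow=2 fast=7: a[fast]=6≠0 swap→a[2]=6, slow++,fast++
slow=3 fast=8: a[fast]=0, fast++
slow=3 fast=9: a[fast]=3≠0 swap→a[3]=3, slow++,fast++
slow=4 fast=10: a[fast]=0, fast++
slow=4 fast=11: a[fast]=0, fast++
slow=4 fast=12: a[fast]=0, fast++
slow=4 fast=13: a[fast]=0, fast++
slow=4 fast=14: a[fast]=0, fast++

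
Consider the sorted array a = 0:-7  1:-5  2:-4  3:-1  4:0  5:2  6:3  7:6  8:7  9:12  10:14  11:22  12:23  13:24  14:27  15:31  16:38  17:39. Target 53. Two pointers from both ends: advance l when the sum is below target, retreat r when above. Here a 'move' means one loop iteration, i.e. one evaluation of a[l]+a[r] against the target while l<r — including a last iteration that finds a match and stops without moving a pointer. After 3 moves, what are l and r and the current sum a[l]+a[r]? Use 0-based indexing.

l=0 r=17: -7+39=32 <53, l++
l=1 r=17: -5+39=34 <53, l++
l=2 r=17: -4+39=35 <53, l++

l=3, r=17, sum=38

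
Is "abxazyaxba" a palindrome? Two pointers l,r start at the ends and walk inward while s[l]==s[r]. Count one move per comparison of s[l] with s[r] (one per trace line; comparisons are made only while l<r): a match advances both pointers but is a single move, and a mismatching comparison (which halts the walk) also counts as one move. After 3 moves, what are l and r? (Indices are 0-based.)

[0,9] 'a'=='a' → l++,r--
[1,8] 'b'=='b' → l++,r--
[2,7] 'x'=='x' → l++,r--

l=3, r=6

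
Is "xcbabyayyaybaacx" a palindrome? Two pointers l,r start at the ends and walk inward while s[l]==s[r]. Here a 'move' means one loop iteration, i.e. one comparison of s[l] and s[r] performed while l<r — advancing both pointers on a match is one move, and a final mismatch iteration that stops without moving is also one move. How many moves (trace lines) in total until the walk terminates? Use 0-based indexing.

3 moves

[0,15] 'x'=='x' → l++,r--
[1,14] 'c'=='c' → l++,r--
[2,13] 'b'!='a' → stop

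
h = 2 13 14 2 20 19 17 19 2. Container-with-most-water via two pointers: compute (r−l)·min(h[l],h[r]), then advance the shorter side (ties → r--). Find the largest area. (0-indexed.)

max area = 78

l=0 r=8: min(2,2)*8=16 best=16 *, r--
l=0 r=7: min(2,19)*7=14 best=16, l++
l=1 r=7: min(13,19)*6=78 best=78 *, l++
l=2 r=7: min(14,19)*5=70 best=78, l++
l=3 r=7: min(2,19)*4=8 best=78, l++
l=4 r=7: min(20,19)*3=57 best=78, r--
l=4 r=6: min(20,17)*2=34 best=78, r--
l=4 r=5: min(20,19)*1=19 best=78, r--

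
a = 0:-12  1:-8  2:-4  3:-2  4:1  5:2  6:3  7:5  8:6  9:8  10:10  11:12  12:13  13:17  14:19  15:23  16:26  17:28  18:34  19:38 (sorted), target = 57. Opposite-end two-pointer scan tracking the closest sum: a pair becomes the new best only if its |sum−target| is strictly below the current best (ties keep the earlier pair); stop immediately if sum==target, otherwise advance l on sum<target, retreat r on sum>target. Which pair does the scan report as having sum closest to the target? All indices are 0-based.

pair (19, 38) with sum 57 (|Δ|=0)

l=0 r=19: -12+38=26 d=31 *, l++
l=1 r=19: -8+38=30 d=27 *, l++
l=2 r=19: -4+38=34 d=23 *, l++
l=3 r=19: -2+38=36 d=21 *, l++
l=4 r=19: 1+38=39 d=18 *, l++
l=5 r=19: 2+38=40 d=17 *, l++
l=6 r=19: 3+38=41 d=16 *, l++
l=7 r=19: 5+38=43 d=14 *, l++
l=8 r=19: 6+38=44 d=13 *, l++
l=9 r=19: 8+38=46 d=11 *, l++
l=10 r=19: 10+38=48 d=9 *, l++
l=11 r=19: 12+38=50 d=7 *, l++
l=12 r=19: 13+38=51 d=6 *, l++
l=13 r=19: 17+38=55 d=2 *, l++
l=14 r=19: 19+38=57 d=0 *, stop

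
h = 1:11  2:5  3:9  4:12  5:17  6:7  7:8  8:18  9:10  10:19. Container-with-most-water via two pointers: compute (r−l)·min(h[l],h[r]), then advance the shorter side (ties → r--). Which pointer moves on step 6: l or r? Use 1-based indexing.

l

l=1 r=10: min(11,19)*9=99 best=99 *, l++
l=2 r=10: min(5,19)*8=40 best=99, l++
l=3 r=10: min(9,19)*7=63 best=99, l++
l=4 r=10: min(12,19)*6=72 best=99, l++
l=5 r=10: min(17,19)*5=85 best=99, l++
l=6 r=10: min(7,19)*4=28 best=99, l++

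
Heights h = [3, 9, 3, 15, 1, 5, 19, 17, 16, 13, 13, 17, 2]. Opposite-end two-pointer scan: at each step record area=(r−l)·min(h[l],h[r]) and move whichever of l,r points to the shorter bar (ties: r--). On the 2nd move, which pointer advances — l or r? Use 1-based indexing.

l=1 r=13: min(3,2)*12=24 best=24 *, r--
l=1 r=12: min(3,17)*11=33 best=33 *, l++

l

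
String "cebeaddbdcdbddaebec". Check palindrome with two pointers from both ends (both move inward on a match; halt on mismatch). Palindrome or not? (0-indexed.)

[0,18] 'c'=='c' → l++,r--
[1,17] 'e'=='e' → l++,r--
[2,16] 'b'=='b' → l++,r--
[3,15] 'e'=='e' → l++,r--
[4,14] 'a'=='a' → l++,r--
[5,13] 'd'=='d' → l++,r--
[6,12] 'd'=='d' → l++,r--
[7,11] 'b'=='b' → l++,r--
[8,10] 'd'=='d' → l++,r--

palindrome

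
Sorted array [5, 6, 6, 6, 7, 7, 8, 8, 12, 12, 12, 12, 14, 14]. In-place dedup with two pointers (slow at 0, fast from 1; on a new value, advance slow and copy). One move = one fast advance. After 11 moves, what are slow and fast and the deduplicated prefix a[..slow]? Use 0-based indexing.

slow=4, fast=12, prefix=[5, 6, 7, 8, 12]

(s=0,f=1) a[fast]=6≠a[slow]=5 write a[1]=6 → slow++,fast++
(s=1,f=2) a[fast]=6=a[slow] dup → fast++
(s=1,f=3) a[fast]=6=a[slow] dup → fast++
(s=1,f=4) a[fast]=7≠a[slow]=6 write a[2]=7 → slow++,fast++
(s=2,f=5) a[fast]=7=a[slow] dup → fast++
(s=2,f=6) a[fast]=8≠a[slow]=7 write a[3]=8 → slow++,fast++
(s=3,f=7) a[fast]=8=a[slow] dup → fast++
(s=3,f=8) a[fast]=12≠a[slow]=8 write a[4]=12 → slow++,fast++
(s=4,f=9) a[fast]=12=a[slow] dup → fast++
(s=4,f=10) a[fast]=12=a[slow] dup → fast++
(s=4,f=11) a[fast]=12=a[slow] dup → fast++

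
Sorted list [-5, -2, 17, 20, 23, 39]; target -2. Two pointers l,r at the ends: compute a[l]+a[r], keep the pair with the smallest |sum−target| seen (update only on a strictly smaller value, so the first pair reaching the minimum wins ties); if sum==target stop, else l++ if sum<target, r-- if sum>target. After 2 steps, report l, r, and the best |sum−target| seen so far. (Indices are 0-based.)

[0,5] -5+39=34 d=36 * → r--
[0,4] -5+23=18 d=20 * → r--

l=0, r=3, best |Δ|=20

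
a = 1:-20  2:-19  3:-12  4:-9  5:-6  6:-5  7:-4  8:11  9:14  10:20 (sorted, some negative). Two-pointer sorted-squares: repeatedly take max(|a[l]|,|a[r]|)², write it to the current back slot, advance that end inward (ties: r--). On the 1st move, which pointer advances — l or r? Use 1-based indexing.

l=1 r=10: |-20|<=|20| out[10]=400, r--

r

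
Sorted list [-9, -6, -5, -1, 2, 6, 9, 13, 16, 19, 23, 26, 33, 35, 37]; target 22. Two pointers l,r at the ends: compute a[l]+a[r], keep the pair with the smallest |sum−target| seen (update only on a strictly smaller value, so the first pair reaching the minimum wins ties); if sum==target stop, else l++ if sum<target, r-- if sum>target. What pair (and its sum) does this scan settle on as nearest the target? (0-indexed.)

[0,14] -9+37=28 d=6 * → r--
[0,13] -9+35=26 d=4 * → r--
[0,12] -9+33=24 d=2 * → r--
[0,11] -9+26=17 d=5 → l++
[1,11] -6+26=20 d=2 → l++
[2,11] -5+26=21 d=1 * → l++
[3,11] -1+26=25 d=3 → r--
[3,10] -1+23=22 d=0 * → stop

pair (-1, 23) with sum 22 (|Δ|=0)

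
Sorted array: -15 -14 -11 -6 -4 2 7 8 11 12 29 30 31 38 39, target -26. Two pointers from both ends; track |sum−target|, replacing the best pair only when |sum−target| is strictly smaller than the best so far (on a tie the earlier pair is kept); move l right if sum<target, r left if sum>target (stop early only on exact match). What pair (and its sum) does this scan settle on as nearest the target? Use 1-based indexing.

pair (-15, -11) with sum -26 (|Δ|=0)

l=1 r=15: -15+39=24 d=50 *, r--
l=1 r=14: -15+38=23 d=49 *, r--
l=1 r=13: -15+31=16 d=42 *, r--
l=1 r=12: -15+30=15 d=41 *, r--
l=1 r=11: -15+29=14 d=40 *, r--
l=1 r=10: -15+12=-3 d=23 *, r--
l=1 r=9: -15+11=-4 d=22 *, r--
l=1 r=8: -15+8=-7 d=19 *, r--
l=1 r=7: -15+7=-8 d=18 *, r--
l=1 r=6: -15+2=-13 d=13 *, r--
l=1 r=5: -15+-4=-19 d=7 *, r--
l=1 r=4: -15+-6=-21 d=5 *, r--
l=1 r=3: -15+-11=-26 d=0 *, stop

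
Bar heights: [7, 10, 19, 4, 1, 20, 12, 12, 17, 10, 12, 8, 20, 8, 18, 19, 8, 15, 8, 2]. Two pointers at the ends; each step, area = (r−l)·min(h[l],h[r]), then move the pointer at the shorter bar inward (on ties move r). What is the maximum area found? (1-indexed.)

max area = 247

l=1 r=20: min(7,2)*19=38 best=38 *, r--
l=1 r=19: min(7,8)*18=126 best=126 *, l++
l=2 r=19: min(10,8)*17=136 best=136 *, r--
l=2 r=18: min(10,15)*16=160 best=160 *, l++
l=3 r=18: min(19,15)*15=225 best=225 *, r--
l=3 r=17: min(19,8)*14=112 best=225, r--
l=3 r=16: min(19,19)*13=247 best=247 *, r--
l=3 r=15: min(19,18)*12=216 best=247, r--
l=3 r=14: min(19,8)*11=88 best=247, r--
l=3 r=13: min(19,20)*10=190 best=247, l++
l=4 r=13: min(4,20)*9=36 best=247, l++
l=5 r=13: min(1,20)*8=8 best=247, l++
l=6 r=13: min(20,20)*7=140 best=247, r--
l=6 r=12: min(20,8)*6=48 best=247, r--
l=6 r=11: min(20,12)*5=60 best=247, r--
l=6 r=10: min(20,10)*4=40 best=247, r--
l=6 r=9: min(20,17)*3=51 best=247, r--
l=6 r=8: min(20,12)*2=24 best=247, r--
l=6 r=7: min(20,12)*1=12 best=247, r--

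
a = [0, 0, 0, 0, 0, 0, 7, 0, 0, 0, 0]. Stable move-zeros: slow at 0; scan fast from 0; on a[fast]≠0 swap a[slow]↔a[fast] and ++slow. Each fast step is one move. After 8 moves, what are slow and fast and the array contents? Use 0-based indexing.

(s=0,f=0) a[fast]=0 → fast++
(s=0,f=1) a[fast]=0 → fast++
(s=0,f=2) a[fast]=0 → fast++
(s=0,f=3) a[fast]=0 → fast++
(s=0,f=4) a[fast]=0 → fast++
(s=0,f=5) a[fast]=0 → fast++
(s=0,f=6) a[fast]=7≠0 swap→a[0]=7 → slow++,fast++
(s=1,f=7) a[fast]=0 → fast++

slow=1, fast=8, a=[7, 0, 0, 0, 0, 0, 0, 0, 0, 0, 0]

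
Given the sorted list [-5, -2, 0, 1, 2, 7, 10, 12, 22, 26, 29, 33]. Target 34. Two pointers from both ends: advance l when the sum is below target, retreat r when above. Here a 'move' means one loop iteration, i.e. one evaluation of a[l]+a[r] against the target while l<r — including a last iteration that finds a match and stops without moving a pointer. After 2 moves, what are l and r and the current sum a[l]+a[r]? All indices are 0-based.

l=2, r=11, sum=33

l=0 r=11: -5+33=28 <34, l++
l=1 r=11: -2+33=31 <34, l++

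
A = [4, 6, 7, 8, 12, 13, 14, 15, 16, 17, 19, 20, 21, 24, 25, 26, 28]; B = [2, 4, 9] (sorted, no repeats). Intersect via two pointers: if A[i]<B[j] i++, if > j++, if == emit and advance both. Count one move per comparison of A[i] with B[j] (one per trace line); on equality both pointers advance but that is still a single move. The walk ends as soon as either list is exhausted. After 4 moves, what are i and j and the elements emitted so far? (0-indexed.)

[i=0,j=0] 4>2 → j++
[i=0,j=1] 4==4 emit → i++,j++
[i=1,j=2] 6<9 → i++
[i=2,j=2] 7<9 → i++

i=3, j=2, emitted=[4]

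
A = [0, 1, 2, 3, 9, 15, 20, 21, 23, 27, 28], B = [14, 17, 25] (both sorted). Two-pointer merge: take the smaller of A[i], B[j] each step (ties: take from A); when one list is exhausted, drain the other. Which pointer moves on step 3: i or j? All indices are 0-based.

[i=0,j=0] A[i]=0<=B[j]=14 take 0 → i++
[i=1,j=0] A[i]=1<=B[j]=14 take 1 → i++
[i=2,j=0] A[i]=2<=B[j]=14 take 2 → i++

i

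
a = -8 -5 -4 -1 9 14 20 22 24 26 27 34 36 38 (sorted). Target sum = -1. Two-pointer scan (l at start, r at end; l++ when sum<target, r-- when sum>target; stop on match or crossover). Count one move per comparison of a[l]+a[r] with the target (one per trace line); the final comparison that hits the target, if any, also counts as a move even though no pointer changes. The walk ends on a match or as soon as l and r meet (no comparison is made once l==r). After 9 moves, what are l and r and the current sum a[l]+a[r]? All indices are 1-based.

l=1, r=5, sum=1

[1,14] -8+38=30 >-1 → r--
[1,13] -8+36=28 >-1 → r--
[1,12] -8+34=26 >-1 → r--
[1,11] -8+27=19 >-1 → r--
[1,10] -8+26=18 >-1 → r--
[1,9] -8+24=16 >-1 → r--
[1,8] -8+22=14 >-1 → r--
[1,7] -8+20=12 >-1 → r--
[1,6] -8+14=6 >-1 → r--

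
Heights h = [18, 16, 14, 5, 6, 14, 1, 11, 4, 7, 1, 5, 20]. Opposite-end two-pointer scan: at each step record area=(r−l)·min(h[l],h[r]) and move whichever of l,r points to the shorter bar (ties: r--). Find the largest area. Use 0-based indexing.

max area = 216

[0,12] min(18,20)*12=216 best=216 * → l++
[1,12] min(16,20)*11=176 best=216 → l++
[2,12] min(14,20)*10=140 best=216 → l++
[3,12] min(5,20)*9=45 best=216 → l++
[4,12] min(6,20)*8=48 best=216 → l++
[5,12] min(14,20)*7=98 best=216 → l++
[6,12] min(1,20)*6=6 best=216 → l++
[7,12] min(11,20)*5=55 best=216 → l++
[8,12] min(4,20)*4=16 best=216 → l++
[9,12] min(7,20)*3=21 best=216 → l++
[10,12] min(1,20)*2=2 best=216 → l++
[11,12] min(5,20)*1=5 best=216 → l++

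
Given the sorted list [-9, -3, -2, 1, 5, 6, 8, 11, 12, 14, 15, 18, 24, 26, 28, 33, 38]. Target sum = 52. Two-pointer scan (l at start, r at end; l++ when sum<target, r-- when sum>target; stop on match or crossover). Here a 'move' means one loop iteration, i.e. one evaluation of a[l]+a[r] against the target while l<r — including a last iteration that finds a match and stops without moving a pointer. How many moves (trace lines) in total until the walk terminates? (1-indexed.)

l=1 r=17: -9+38=29 <52, l++
l=2 r=17: -3+38=35 <52, l++
l=3 r=17: -2+38=36 <52, l++
l=4 r=17: 1+38=39 <52, l++
l=5 r=17: 5+38=43 <52, l++
l=6 r=17: 6+38=44 <52, l++
l=7 r=17: 8+38=46 <52, l++
l=8 r=17: 11+38=49 <52, l++
l=9 r=17: 12+38=50 <52, l++
l=10 r=17: 14+38=52, found

10 moves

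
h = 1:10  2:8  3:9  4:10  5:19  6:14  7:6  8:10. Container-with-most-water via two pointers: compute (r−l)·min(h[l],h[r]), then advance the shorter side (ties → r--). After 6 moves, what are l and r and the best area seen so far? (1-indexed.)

l=5, r=6, best area=70

l=1 r=8: min(10,10)*7=70 best=70 *, r--
l=1 r=7: min(10,6)*6=36 best=70, r--
l=1 r=6: min(10,14)*5=50 best=70, l++
l=2 r=6: min(8,14)*4=32 best=70, l++
l=3 r=6: min(9,14)*3=27 best=70, l++
l=4 r=6: min(10,14)*2=20 best=70, l++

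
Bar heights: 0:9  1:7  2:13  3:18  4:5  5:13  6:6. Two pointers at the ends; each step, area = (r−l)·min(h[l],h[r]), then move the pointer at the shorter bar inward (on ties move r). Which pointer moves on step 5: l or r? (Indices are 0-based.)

r

l=0 r=6: min(9,6)*6=36 best=36 *, r--
l=0 r=5: min(9,13)*5=45 best=45 *, l++
l=1 r=5: min(7,13)*4=28 best=45, l++
l=2 r=5: min(13,13)*3=39 best=45, r--
l=2 r=4: min(13,5)*2=10 best=45, r--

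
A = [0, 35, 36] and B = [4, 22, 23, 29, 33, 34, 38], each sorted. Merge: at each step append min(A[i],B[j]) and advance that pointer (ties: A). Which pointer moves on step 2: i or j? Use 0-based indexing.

i=0 j=0: A[i]=0<=B[j]=4 take 0, i++
i=1 j=0: A[i]=35>B[j]=4 take 4, j++

j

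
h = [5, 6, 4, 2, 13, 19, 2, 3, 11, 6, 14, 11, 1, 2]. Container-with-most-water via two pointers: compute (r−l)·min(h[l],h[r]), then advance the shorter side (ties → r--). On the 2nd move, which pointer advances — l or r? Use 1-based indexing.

r

[1,14] min(5,2)*13=26 best=26 * → r--
[1,13] min(5,1)*12=12 best=26 → r--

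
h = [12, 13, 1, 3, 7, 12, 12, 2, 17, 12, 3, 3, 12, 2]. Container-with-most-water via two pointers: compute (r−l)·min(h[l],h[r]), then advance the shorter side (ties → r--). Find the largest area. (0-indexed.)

[0,13] min(12,2)*13=26 best=26 * → r--
[0,12] min(12,12)*12=144 best=144 * → r--
[0,11] min(12,3)*11=33 best=144 → r--
[0,10] min(12,3)*10=30 best=144 → r--
[0,9] min(12,12)*9=108 best=144 → r--
[0,8] min(12,17)*8=96 best=144 → l++
[1,8] min(13,17)*7=91 best=144 → l++
[2,8] min(1,17)*6=6 best=144 → l++
[3,8] min(3,17)*5=15 best=144 → l++
[4,8] min(7,17)*4=28 best=144 → l++
[5,8] min(12,17)*3=36 best=144 → l++
[6,8] min(12,17)*2=24 best=144 → l++
[7,8] min(2,17)*1=2 best=144 → l++

max area = 144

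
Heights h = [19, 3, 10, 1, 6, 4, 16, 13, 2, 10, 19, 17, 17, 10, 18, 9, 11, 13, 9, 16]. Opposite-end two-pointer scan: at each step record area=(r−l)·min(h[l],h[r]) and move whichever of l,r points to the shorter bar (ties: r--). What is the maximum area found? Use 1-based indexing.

l=1 r=20: min(19,16)*19=304 best=304 *, r--
l=1 r=19: min(19,9)*18=162 best=304, r--
l=1 r=18: min(19,13)*17=221 best=304, r--
l=1 r=17: min(19,11)*16=176 best=304, r--
l=1 r=16: min(19,9)*15=135 best=304, r--
l=1 r=15: min(19,18)*14=252 best=304, r--
l=1 r=14: min(19,10)*13=130 best=304, r--
l=1 r=13: min(19,17)*12=204 best=304, r--
l=1 r=12: min(19,17)*11=187 best=304, r--
l=1 r=11: min(19,19)*10=190 best=304, r--
l=1 r=10: min(19,10)*9=90 best=304, r--
l=1 r=9: min(19,2)*8=16 best=304, r--
l=1 r=8: min(19,13)*7=91 best=304, r--
l=1 r=7: min(19,16)*6=96 best=304, r--
l=1 r=6: min(19,4)*5=20 best=304, r--
l=1 r=5: min(19,6)*4=24 best=304, r--
l=1 r=4: min(19,1)*3=3 best=304, r--
l=1 r=3: min(19,10)*2=20 best=304, r--
l=1 r=2: min(19,3)*1=3 best=304, r--

max area = 304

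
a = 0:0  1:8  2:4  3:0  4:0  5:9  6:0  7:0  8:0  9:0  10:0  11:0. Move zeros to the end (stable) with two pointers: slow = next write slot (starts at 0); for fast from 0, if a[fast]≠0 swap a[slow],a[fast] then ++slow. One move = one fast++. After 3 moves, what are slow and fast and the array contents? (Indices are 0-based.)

(s=0,f=0) a[fast]=0 → fast++
(s=0,f=1) a[fast]=8≠0 swap→a[0]=8 → slow++,fast++
(s=1,f=2) a[fast]=4≠0 swap→a[1]=4 → slow++,fast++

slow=2, fast=3, a=[8, 4, 0, 0, 0, 9, 0, 0, 0, 0, 0, 0]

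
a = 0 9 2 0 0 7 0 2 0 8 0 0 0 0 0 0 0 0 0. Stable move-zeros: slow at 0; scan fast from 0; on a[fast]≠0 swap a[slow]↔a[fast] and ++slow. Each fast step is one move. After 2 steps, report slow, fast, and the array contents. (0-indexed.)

slow=0 fast=0: a[fast]=0, fast++
slow=0 fast=1: a[fast]=9≠0 swap→a[0]=9, slow++,fast++

slow=1, fast=2, a=[9, 0, 2, 0, 0, 7, 0, 2, 0, 8, 0, 0, 0, 0, 0, 0, 0, 0, 0]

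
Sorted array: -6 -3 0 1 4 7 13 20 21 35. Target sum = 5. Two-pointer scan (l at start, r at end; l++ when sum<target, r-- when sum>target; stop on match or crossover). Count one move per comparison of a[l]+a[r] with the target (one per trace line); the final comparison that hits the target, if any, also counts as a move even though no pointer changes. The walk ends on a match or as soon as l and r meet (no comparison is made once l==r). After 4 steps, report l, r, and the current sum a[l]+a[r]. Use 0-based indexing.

l=0, r=5, sum=1

l=0 r=9: -6+35=29 >5, r--
l=0 r=8: -6+21=15 >5, r--
l=0 r=7: -6+20=14 >5, r--
l=0 r=6: -6+13=7 >5, r--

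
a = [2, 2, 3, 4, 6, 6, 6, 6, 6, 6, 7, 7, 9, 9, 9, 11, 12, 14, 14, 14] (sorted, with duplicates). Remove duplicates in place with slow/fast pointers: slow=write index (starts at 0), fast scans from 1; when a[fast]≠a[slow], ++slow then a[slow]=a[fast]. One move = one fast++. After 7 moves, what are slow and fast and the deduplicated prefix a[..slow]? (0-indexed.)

slow=0 fast=1: a[fast]=2=a[slow] dup, fast++
slow=0 fast=2: a[fast]=3≠a[slow]=2 write a[1]=3, slow++,fast++
slow=1 fast=3: a[fast]=4≠a[slow]=3 write a[2]=4, slow++,fast++
slow=2 fast=4: a[fast]=6≠a[slow]=4 write a[3]=6, slow++,fast++
slow=3 fast=5: a[fast]=6=a[slow] dup, fast++
slow=3 fast=6: a[fast]=6=a[slow] dup, fast++
slow=3 fast=7: a[fast]=6=a[slow] dup, fast++

slow=3, fast=8, prefix=[2, 3, 4, 6]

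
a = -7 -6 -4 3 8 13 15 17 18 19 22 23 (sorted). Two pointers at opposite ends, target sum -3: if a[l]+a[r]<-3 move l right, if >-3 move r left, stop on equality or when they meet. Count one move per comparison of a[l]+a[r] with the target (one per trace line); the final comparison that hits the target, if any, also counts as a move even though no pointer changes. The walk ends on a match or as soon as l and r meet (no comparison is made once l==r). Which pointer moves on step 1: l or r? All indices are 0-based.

r

l=0 r=11: -7+23=16 >-3, r--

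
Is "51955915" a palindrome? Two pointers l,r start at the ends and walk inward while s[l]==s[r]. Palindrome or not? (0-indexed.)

[0,7] '5'=='5' → l++,r--
[1,6] '1'=='1' → l++,r--
[2,5] '9'=='9' → l++,r--
[3,4] '5'=='5' → l++,r--

palindrome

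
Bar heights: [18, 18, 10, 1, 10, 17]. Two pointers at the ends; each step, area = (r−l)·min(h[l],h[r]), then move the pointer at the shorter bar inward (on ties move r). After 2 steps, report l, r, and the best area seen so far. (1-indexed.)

l=1, r=4, best area=85

l=1 r=6: min(18,17)*5=85 best=85 *, r--
l=1 r=5: min(18,10)*4=40 best=85, r--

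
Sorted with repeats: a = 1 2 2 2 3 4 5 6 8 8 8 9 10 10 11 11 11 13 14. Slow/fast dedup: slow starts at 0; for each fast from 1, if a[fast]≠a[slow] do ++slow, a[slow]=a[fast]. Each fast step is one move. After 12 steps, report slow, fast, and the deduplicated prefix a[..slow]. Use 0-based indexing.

slow=8, fast=13, prefix=[1, 2, 3, 4, 5, 6, 8, 9, 10]

slow=0 fast=1: a[fast]=2≠a[slow]=1 write a[1]=2, slow++,fast++
slow=1 fast=2: a[fast]=2=a[slow] dup, fast++
slow=1 fast=3: a[fast]=2=a[slow] dup, fast++
slow=1 fast=4: a[fast]=3≠a[slow]=2 write a[2]=3, slow++,fast++
slow=2 fast=5: a[fast]=4≠a[slow]=3 write a[3]=4, slow++,fast++
slow=3 fast=6: a[fast]=5≠a[slow]=4 write a[4]=5, slow++,fast++
slow=4 fast=7: a[fast]=6≠a[slow]=5 write a[5]=6, slow++,fast++
slow=5 fast=8: a[fast]=8≠a[slow]=6 write a[6]=8, slow++,fast++
slow=6 fast=9: a[fast]=8=a[slow] dup, fast++
slow=6 fast=10: a[fast]=8=a[slow] dup, fast++
slow=6 fast=11: a[fast]=9≠a[slow]=8 write a[7]=9, slow++,fast++
slow=7 fast=12: a[fast]=10≠a[slow]=9 write a[8]=10, slow++,fast++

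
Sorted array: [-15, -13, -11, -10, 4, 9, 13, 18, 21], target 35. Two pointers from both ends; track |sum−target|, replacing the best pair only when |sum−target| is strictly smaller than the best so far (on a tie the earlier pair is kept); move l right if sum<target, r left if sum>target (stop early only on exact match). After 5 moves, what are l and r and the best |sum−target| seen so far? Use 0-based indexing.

[0,8] -15+21=6 d=29 * → l++
[1,8] -13+21=8 d=27 * → l++
[2,8] -11+21=10 d=25 * → l++
[3,8] -10+21=11 d=24 * → l++
[4,8] 4+21=25 d=10 * → l++

l=5, r=8, best |Δ|=10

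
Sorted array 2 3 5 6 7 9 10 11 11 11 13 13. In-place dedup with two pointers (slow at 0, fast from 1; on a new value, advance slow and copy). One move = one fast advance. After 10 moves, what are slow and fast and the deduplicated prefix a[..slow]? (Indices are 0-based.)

slow=0 fast=1: a[fast]=3≠a[slow]=2 write a[1]=3, slow++,fast++
slow=1 fast=2: a[fast]=5≠a[slow]=3 write a[2]=5, slow++,fast++
slow=2 fast=3: a[fast]=6≠a[slow]=5 write a[3]=6, slow++,fast++
slow=3 fast=4: a[fast]=7≠a[slow]=6 write a[4]=7, slow++,fast++
slow=4 fast=5: a[fast]=9≠a[slow]=7 write a[5]=9, slow++,fast++
slow=5 fast=6: a[fast]=10≠a[slow]=9 write a[6]=10, slow++,fast++
slow=6 fast=7: a[fast]=11≠a[slow]=10 write a[7]=11, slow++,fast++
slow=7 fast=8: a[fast]=11=a[slow] dup, fast++
slow=7 fast=9: a[fast]=11=a[slow] dup, fast++
slow=7 fast=10: a[fast]=13≠a[slow]=11 write a[8]=13, slow++,fast++

slow=8, fast=11, prefix=[2, 3, 5, 6, 7, 9, 10, 11, 13]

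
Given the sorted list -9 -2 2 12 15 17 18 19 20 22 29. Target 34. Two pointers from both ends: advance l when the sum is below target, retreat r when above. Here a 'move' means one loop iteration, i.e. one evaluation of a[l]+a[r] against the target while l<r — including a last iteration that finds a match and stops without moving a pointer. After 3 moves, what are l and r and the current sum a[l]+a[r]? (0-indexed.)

l=3, r=10, sum=41

[0,10] -9+29=20 <34 → l++
[1,10] -2+29=27 <34 → l++
[2,10] 2+29=31 <34 → l++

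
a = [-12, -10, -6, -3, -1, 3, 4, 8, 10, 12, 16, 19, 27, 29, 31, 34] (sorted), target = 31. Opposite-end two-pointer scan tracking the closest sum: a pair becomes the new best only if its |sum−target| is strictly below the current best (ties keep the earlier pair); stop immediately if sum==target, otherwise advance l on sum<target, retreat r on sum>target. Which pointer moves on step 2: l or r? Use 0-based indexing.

l

l=0 r=15: -12+34=22 d=9 *, l++
l=1 r=15: -10+34=24 d=7 *, l++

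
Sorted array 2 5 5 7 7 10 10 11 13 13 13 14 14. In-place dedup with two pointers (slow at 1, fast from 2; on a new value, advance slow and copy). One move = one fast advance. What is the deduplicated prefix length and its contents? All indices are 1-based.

(s=1,f=2) a[fast]=5≠a[slow]=2 write a[2]=5 → slow++,fast++
(s=2,f=3) a[fast]=5=a[slow] dup → fast++
(s=2,f=4) a[fast]=7≠a[slow]=5 write a[3]=7 → slow++,fast++
(s=3,f=5) a[fast]=7=a[slow] dup → fast++
(s=3,f=6) a[fast]=10≠a[slow]=7 write a[4]=10 → slow++,fast++
(s=4,f=7) a[fast]=10=a[slow] dup → fast++
(s=4,f=8) a[fast]=11≠a[slow]=10 write a[5]=11 → slow++,fast++
(s=5,f=9) a[fast]=13≠a[slow]=11 write a[6]=13 → slow++,fast++
(s=6,f=10) a[fast]=13=a[slow] dup → fast++
(s=6,f=11) a[fast]=13=a[slow] dup → fast++
(s=6,f=12) a[fast]=14≠a[slow]=13 write a[7]=14 → slow++,fast++
(s=7,f=13) a[fast]=14=a[slow] dup → fast++

length 7; prefix = [2, 5, 7, 10, 11, 13, 14]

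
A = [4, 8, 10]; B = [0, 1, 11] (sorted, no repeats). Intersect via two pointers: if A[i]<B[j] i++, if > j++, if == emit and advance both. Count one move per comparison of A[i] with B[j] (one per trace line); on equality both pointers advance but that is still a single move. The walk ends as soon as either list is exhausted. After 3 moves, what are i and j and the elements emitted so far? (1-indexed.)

i=2, j=3, emitted=[]

i=1 j=1: 4>0, j++
i=1 j=2: 4>1, j++
i=1 j=3: 4<11, i++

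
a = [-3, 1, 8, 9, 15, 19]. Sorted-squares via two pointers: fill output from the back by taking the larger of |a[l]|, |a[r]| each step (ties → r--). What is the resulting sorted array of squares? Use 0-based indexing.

l=0 r=5: |-3|<=|19| out[5]=361, r--
l=0 r=4: |-3|<=|15| out[4]=225, r--
l=0 r=3: |-3|<=|9| out[3]=81, r--
l=0 r=2: |-3|<=|8| out[2]=64, r--
l=0 r=1: |-3|>|1| out[1]=9, l++
l=1 r=1: |1|<=|1| out[0]=1, r--

[1, 9, 64, 81, 225, 361]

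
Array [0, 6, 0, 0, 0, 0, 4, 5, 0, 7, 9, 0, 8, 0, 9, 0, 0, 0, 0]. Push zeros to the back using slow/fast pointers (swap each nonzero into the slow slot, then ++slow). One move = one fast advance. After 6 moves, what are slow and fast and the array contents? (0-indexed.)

slow=1, fast=6, a=[6, 0, 0, 0, 0, 0, 4, 5, 0, 7, 9, 0, 8, 0, 9, 0, 0, 0, 0]

slow=0 fast=0: a[fast]=0, fast++
slow=0 fast=1: a[fast]=6≠0 swap→a[0]=6, slow++,fast++
slow=1 fast=2: a[fast]=0, fast++
slow=1 fast=3: a[fast]=0, fast++
slow=1 fast=4: a[fast]=0, fast++
slow=1 fast=5: a[fast]=0, fast++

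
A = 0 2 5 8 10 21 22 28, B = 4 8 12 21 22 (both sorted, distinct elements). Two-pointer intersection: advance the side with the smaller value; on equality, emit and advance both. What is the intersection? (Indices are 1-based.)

intersection = [8, 21, 22]

[i=1,j=1] 0<4 → i++
[i=2,j=1] 2<4 → i++
[i=3,j=1] 5>4 → j++
[i=3,j=2] 5<8 → i++
[i=4,j=2] 8==8 emit → i++,j++
[i=5,j=3] 10<12 → i++
[i=6,j=3] 21>12 → j++
[i=6,j=4] 21==21 emit → i++,j++
[i=7,j=5] 22==22 emit → i++,j++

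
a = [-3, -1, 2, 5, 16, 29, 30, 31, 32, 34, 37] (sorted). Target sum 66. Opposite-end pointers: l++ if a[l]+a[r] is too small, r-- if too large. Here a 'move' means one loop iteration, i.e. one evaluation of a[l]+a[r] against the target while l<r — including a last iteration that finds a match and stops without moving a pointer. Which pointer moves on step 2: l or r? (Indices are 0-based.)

l=0 r=10: -3+37=34 <66, l++
l=1 r=10: -1+37=36 <66, l++

l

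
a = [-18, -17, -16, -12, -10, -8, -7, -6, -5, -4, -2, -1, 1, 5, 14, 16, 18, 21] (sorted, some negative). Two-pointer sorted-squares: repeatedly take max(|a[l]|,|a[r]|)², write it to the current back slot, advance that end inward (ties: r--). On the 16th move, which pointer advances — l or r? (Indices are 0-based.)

l

[0,17] |-18|<=|21| out[17]=441 → r--
[0,16] |-18|<=|18| out[16]=324 → r--
[0,15] |-18|>|16| out[15]=324 → l++
[1,15] |-17|>|16| out[14]=289 → l++
[2,15] |-16|<=|16| out[13]=256 → r--
[2,14] |-16|>|14| out[12]=256 → l++
[3,14] |-12|<=|14| out[11]=196 → r--
[3,13] |-12|>|5| out[10]=144 → l++
[4,13] |-10|>|5| out[9]=100 → l++
[5,13] |-8|>|5| out[8]=64 → l++
[6,13] |-7|>|5| out[7]=49 → l++
[7,13] |-6|>|5| out[6]=36 → l++
[8,13] |-5|<=|5| out[5]=25 → r--
[8,12] |-5|>|1| out[4]=25 → l++
[9,12] |-4|>|1| out[3]=16 → l++
[10,12] |-2|>|1| out[2]=4 → l++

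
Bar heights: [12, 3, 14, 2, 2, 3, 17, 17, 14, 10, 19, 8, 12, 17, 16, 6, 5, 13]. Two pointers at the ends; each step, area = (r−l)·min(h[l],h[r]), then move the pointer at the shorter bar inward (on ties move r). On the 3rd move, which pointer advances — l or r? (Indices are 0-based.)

r

l=0 r=17: min(12,13)*17=204 best=204 *, l++
l=1 r=17: min(3,13)*16=48 best=204, l++
l=2 r=17: min(14,13)*15=195 best=204, r--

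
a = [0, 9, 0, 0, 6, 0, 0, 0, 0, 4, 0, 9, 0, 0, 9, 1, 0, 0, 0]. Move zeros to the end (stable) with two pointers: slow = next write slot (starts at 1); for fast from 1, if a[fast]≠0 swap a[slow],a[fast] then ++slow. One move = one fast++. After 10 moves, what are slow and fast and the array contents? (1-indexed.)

slow=4, fast=11, a=[9, 6, 4, 0, 0, 0, 0, 0, 0, 0, 0, 9, 0, 0, 9, 1, 0, 0, 0]

slow=1 fast=1: a[fast]=0, fast++
slow=1 fast=2: a[fast]=9≠0 swap→a[1]=9, slow++,fast++
slow=2 fast=3: a[fast]=0, fast++
slow=2 fast=4: a[fast]=0, fast++
slow=2 fast=5: a[fast]=6≠0 swap→a[2]=6, slow++,fast++
slow=3 fast=6: a[fast]=0, fast++
slow=3 fast=7: a[fast]=0, fast++
slow=3 fast=8: a[fast]=0, fast++
slow=3 fast=9: a[fast]=0, fast++
slow=3 fast=10: a[fast]=4≠0 swap→a[3]=4, slow++,fast++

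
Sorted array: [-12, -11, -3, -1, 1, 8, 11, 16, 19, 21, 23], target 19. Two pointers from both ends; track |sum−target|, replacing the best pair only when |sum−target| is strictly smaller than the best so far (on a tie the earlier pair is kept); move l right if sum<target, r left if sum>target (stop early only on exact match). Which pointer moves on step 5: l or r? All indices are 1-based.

r

[1,11] -12+23=11 d=8 * → l++
[2,11] -11+23=12 d=7 * → l++
[3,11] -3+23=20 d=1 * → r--
[3,10] -3+21=18 d=1 → l++
[4,10] -1+21=20 d=1 → r--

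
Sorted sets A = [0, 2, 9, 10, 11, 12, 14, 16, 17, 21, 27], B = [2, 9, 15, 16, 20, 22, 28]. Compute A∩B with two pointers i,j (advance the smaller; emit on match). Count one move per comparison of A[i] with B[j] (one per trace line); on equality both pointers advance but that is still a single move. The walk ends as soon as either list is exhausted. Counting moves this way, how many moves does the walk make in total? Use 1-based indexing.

14 moves

i=1 j=1: 0<2, i++
i=2 j=1: 2==2 emit, i++,j++
i=3 j=2: 9==9 emit, i++,j++
i=4 j=3: 10<15, i++
i=5 j=3: 11<15, i++
i=6 j=3: 12<15, i++
i=7 j=3: 14<15, i++
i=8 j=3: 16>15, j++
i=8 j=4: 16==16 emit, i++,j++
i=9 j=5: 17<20, i++
i=10 j=5: 21>20, j++
i=10 j=6: 21<22, i++
i=11 j=6: 27>22, j++
i=11 j=7: 27<28, i++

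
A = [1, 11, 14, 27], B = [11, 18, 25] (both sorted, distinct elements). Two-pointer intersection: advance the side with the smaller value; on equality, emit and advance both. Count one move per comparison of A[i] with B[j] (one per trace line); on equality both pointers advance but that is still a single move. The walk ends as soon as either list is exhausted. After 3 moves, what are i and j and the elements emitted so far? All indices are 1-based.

i=4, j=2, emitted=[11]

[i=1,j=1] 1<11 → i++
[i=2,j=1] 11==11 emit → i++,j++
[i=3,j=2] 14<18 → i++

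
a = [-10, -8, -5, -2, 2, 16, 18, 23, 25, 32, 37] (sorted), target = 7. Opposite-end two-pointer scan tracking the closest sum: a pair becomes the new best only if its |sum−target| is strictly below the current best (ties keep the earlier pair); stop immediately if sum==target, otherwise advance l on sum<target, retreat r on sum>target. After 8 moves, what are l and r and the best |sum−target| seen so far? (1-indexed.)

l=3, r=5, best |Δ|=1

[1,11] -10+37=27 d=20 * → r--
[1,10] -10+32=22 d=15 * → r--
[1,9] -10+25=15 d=8 * → r--
[1,8] -10+23=13 d=6 * → r--
[1,7] -10+18=8 d=1 * → r--
[1,6] -10+16=6 d=1 → l++
[2,6] -8+16=8 d=1 → r--
[2,5] -8+2=-6 d=13 → l++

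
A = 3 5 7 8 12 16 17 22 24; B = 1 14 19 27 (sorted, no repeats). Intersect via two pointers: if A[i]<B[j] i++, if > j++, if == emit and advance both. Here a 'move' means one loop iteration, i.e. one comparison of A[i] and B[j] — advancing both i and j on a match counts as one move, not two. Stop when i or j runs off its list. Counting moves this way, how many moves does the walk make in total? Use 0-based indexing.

[i=0,j=0] 3>1 → j++
[i=0,j=1] 3<14 → i++
[i=1,j=1] 5<14 → i++
[i=2,j=1] 7<14 → i++
[i=3,j=1] 8<14 → i++
[i=4,j=1] 12<14 → i++
[i=5,j=1] 16>14 → j++
[i=5,j=2] 16<19 → i++
[i=6,j=2] 17<19 → i++
[i=7,j=2] 22>19 → j++
[i=7,j=3] 22<27 → i++
[i=8,j=3] 24<27 → i++

12 moves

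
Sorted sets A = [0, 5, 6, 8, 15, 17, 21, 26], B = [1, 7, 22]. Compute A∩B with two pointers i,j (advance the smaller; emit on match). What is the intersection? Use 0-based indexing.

intersection = []

[i=0,j=0] 0<1 → i++
[i=1,j=0] 5>1 → j++
[i=1,j=1] 5<7 → i++
[i=2,j=1] 6<7 → i++
[i=3,j=1] 8>7 → j++
[i=3,j=2] 8<22 → i++
[i=4,j=2] 15<22 → i++
[i=5,j=2] 17<22 → i++
[i=6,j=2] 21<22 → i++
[i=7,j=2] 26>22 → j++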